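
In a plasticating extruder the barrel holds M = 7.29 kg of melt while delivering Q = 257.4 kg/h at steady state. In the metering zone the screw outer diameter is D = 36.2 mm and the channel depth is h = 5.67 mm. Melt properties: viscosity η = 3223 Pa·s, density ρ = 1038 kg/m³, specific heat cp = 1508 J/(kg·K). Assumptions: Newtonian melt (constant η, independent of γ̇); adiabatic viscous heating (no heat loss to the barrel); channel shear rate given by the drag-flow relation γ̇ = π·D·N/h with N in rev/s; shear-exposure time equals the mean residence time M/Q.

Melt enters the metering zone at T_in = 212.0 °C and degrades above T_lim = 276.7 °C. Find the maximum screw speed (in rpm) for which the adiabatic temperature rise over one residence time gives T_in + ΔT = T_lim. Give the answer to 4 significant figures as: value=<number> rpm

value=52.52 rpm

Q_s = Q / 3600 = 257.4 / 3600 = 0.0715 kg/s
t_res = M / Q_s = 7.29 ÷ 0.0715 = 101.958 s
Convert to metres: D = 0.0362 m, h = 0.00567 m
Allowable rise: ΔT_a = T_lim − T_in = 276.7 − 212.0 = 64.7 K
Invert ΔT = ηγ̇²t_res/(ρcp) for γ̇: γ̇_max² = ΔT_a ρ cp / (η t_res) = 64.7·1038·1508 / (3223·101.958) = 308.192 s⁻²
Take the square root: γ̇_max = √(308.192) = 17.5554 s⁻¹
N_max = γ̇_max·h / (π·D) = 17.5554 · 0.00567 / (π · 0.0362) = 0.875256 rev/s = 52.5154 rpm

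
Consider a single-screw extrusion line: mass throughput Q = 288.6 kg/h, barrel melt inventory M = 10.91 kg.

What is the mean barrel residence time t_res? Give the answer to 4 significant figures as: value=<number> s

value=136.1 s

Q_s = Q / 3600 = 288.6 / 3600 = 0.0801667 kg/s
t_res = M / Q_s = 10.91 / 0.0801667 = 136.091 s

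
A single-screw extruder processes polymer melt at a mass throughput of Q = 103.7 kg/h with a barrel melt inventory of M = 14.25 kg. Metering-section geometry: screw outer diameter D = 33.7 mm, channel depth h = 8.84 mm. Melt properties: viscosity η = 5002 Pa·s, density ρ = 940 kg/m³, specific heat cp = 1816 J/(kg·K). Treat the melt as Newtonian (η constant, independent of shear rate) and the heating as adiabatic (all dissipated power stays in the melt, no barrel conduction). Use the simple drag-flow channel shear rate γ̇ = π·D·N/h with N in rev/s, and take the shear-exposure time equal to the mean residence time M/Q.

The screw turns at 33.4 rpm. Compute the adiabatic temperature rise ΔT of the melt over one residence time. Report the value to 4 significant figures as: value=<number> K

value=64.43 K

Q_s = Q / 3600 = 103.7 / 3600 = 0.0288056 kg/s
t_res = M / Q_s = 14.25 ÷ 0.0288056 = 494.696 s
Geometry in metres: D = 33.7 mm → 0.0337 m, h = 8.84 mm → 0.00884 m; screw speed N = 33.4 rpm = 0.556667 rev/s
γ̇ = π·D·N / h = π · 0.0337 · 0.556667 / 0.00884 = 6.66688 s⁻¹
ΔT = η·γ̇²·t_res/(ρ·cp) = [5002 × 6.66688² × 494.696] / [940 × 1816] = 64.4294 K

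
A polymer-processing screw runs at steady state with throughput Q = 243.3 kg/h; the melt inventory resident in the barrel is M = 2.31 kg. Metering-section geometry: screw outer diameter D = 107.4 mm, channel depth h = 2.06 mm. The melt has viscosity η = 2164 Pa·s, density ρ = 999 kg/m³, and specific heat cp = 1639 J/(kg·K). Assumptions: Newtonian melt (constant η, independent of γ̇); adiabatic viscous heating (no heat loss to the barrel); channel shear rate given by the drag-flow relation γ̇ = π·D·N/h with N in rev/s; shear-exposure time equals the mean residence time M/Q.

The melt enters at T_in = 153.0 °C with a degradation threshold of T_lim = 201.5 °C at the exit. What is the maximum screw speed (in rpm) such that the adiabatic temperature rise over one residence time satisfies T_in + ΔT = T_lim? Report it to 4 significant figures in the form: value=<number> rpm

Q_s = Q / 3600 = 243.3 / 3600 = 0.0675833 kg/s
t_res = M / Q_s = 2.31 ÷ 0.0675833 = 34.18 s
Geometry in SI: D = 107.4 mm → 0.1074 m, h = 2.06 mm → 0.00206 m
ΔT_a = T_lim − T_in = 201.5 − 153.0 = 48.5 K
γ̇_max² = ΔT_a·ρ·cp / (η·t_res) = [48.5 × 999 × 1639] / [2164 × 34.18] = 1073.63 s⁻²
γ̇_max = sqrt(1073.63) = 32.7664 s⁻¹
Solve γ̇ = πDN/h for N: N_max = γ̇_max·h/(π·D) = 32.7664 × 0.00206 / (π × 0.1074) = 0.200051 rev/s = 12.0031 rpm

value=12.00 rpm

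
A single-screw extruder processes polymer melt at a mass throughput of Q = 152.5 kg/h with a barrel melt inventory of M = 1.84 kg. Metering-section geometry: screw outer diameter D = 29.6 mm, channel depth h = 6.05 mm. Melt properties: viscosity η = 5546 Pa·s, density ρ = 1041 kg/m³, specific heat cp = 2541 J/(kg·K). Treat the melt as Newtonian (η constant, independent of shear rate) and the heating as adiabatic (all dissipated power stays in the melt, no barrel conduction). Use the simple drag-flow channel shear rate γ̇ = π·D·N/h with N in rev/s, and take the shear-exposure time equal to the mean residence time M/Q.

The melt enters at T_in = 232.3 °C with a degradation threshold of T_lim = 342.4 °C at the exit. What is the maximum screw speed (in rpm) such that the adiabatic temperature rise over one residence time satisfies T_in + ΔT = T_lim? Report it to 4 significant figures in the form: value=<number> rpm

value=135.7 rpm

Convert throughput: Q = 152.5 kg/h = 152.5/3600 = 0.0423611 kg/s
Mean residence time: t_res = M/Q_s = 1.84 kg / 0.0423611 kg/s = 43.4361 s
D = 29.6 mm = 0.0296 m;  h = 6.05 mm = 0.00605 m
Allowable rise: ΔT_a = T_lim − T_in = 342.4 − 232.3 = 110.1 K
γ̇_max² = ΔT_a·ρ·cp / (η·t_res) = [110.1 × 1041 × 2541] / [5546 × 43.4361] = 1208.96 s⁻²
Take the square root: γ̇_max = √(1208.96) = 34.7701 s⁻¹
Solve γ̇ = πDN/h for N: N_max = γ̇_max·h/(π·D) = 34.7701 × 0.00605 / (π × 0.0296) = 2.26214 rev/s = 135.729 rpm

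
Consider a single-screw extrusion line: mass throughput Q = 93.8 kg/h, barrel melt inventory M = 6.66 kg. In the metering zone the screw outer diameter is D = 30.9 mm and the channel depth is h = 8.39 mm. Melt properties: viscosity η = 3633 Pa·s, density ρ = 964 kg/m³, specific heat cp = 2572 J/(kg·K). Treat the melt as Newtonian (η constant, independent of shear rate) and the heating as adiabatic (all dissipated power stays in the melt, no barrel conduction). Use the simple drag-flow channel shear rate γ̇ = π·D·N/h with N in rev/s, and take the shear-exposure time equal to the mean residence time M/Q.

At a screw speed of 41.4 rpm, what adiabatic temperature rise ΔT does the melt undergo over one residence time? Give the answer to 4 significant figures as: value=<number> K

value=23.87 K

Q_s = Q / 3600 = 93.8 / 3600 = 0.0260556 kg/s
t_res = M / Q_s = 6.66 / 0.0260556 = 255.608 s
Geometry in metres: D = 30.9 mm → 0.0309 m, h = 8.39 mm → 0.00839 m; screw speed N = 41.4 rpm = 0.69 rev/s
Shear rate: γ̇ = πDN/h = π·0.0309·0.69/0.00839 = 7.98354 s⁻¹
Adiabatic rise: ΔT = η γ̇² t_res / (ρ cp) = 3633·(7.98354)²·255.608 / (964·2572) = 23.8716 K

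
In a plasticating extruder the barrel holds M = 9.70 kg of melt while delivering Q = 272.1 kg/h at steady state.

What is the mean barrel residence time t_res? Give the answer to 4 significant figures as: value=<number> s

value=128.3 s

Q_s = Q / 3600 = 272.1 / 3600 = 0.0755833 kg/s
t_res = M / Q_s = 9.70 ÷ 0.0755833 = 128.335 s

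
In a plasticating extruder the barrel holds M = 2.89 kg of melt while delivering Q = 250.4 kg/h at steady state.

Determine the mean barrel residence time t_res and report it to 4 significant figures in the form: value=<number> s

value=41.55 s

Convert throughput: Q = 250.4 kg/h = 250.4/3600 = 0.0695556 kg/s
Mean residence time: t_res = M/Q_s = 2.89 kg / 0.0695556 kg/s = 41.5495 s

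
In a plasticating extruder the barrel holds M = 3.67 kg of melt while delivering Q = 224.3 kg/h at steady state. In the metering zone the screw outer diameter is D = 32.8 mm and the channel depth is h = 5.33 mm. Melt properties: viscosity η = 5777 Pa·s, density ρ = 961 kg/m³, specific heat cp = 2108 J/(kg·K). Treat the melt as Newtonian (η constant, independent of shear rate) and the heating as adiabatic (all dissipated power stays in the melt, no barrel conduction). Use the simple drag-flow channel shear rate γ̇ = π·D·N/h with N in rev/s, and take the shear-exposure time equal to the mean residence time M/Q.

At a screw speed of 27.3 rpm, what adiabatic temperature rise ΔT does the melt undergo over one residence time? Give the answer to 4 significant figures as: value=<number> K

Convert throughput: Q = 224.3 kg/h = 224.3/3600 = 0.0623056 kg/s
t_res = M / Q_s = 3.67 ÷ 0.0623056 = 58.9033 s
Convert to SI: D = 0.0328 m, h = 0.00533 m, N = 27.3/60 = 0.455 rev/s
γ̇ = π·D·N / h = π · 0.0328 · 0.455 / 0.00533 = 8.79646 s⁻¹
ΔT = η·γ̇²·t_res / (ρ·cp) = 5777 · (8.79646)² · 58.9033 / (961 · 2108) = 12.9976 K

value=13.00 K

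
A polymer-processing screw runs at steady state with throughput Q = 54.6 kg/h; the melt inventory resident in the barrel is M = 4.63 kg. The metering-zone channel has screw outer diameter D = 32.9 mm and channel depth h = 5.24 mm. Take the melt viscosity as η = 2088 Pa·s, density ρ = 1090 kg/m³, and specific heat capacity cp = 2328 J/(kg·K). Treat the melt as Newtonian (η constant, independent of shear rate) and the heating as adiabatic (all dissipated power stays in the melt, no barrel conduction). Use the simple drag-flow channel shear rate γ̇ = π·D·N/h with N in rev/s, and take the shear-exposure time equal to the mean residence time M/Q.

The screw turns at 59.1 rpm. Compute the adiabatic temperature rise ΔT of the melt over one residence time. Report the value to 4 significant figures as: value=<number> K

Convert throughput: Q = 54.6 kg/h = 54.6/3600 = 0.0151667 kg/s
Mean residence time: t_res = M/Q_s = 4.63 kg / 0.0151667 kg/s = 305.275 s
Geometry in metres: D = 32.9 mm → 0.0329 m, h = 5.24 mm → 0.00524 m; screw speed N = 59.1 rpm = 0.985 rev/s
γ̇ = π D N / h = (π)(0.0329)(0.985) / 0.00524 = 19.429 s⁻¹
ΔT = η·γ̇²·t_res/(ρ·cp) = [2088 × 19.429² × 305.275] / [1090 × 2328] = 94.8229 K

value=94.82 K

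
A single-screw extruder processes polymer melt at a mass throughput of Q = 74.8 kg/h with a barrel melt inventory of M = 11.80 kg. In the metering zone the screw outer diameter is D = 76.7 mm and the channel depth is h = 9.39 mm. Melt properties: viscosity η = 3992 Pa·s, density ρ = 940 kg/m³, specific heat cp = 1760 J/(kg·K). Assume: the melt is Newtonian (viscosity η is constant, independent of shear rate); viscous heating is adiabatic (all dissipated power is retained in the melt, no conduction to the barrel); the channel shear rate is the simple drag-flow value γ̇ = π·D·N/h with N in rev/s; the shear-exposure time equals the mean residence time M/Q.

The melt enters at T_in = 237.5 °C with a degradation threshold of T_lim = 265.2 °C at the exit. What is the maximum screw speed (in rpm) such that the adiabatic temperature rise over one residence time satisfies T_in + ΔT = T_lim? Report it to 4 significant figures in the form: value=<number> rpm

value=10.51 rpm

Convert throughput: Q = 74.8 kg/h = 74.8/3600 = 0.0207778 kg/s
t_res = M / Q_s = 11.80 / 0.0207778 = 567.914 s
D = 76.7 mm = 0.0767 m;  h = 9.39 mm = 0.00939 m
ΔT_a = T_lim − T_in = 265.2 °C − 237.5 °C = 27.7 K
Invert ΔT = ηγ̇²t_res/(ρcp) for γ̇: γ̇_max² = ΔT_a ρ cp / (η t_res) = 27.7·940·1760 / (3992·567.914) = 20.2137 s⁻²
Take the square root: γ̇_max = √(20.2137) = 4.49597 s⁻¹
N_max = γ̇_max h / (πD) = 4.49597·0.00939/(π·0.0767) = 0.175204 rev/s → ×60 = 10.5122 rpm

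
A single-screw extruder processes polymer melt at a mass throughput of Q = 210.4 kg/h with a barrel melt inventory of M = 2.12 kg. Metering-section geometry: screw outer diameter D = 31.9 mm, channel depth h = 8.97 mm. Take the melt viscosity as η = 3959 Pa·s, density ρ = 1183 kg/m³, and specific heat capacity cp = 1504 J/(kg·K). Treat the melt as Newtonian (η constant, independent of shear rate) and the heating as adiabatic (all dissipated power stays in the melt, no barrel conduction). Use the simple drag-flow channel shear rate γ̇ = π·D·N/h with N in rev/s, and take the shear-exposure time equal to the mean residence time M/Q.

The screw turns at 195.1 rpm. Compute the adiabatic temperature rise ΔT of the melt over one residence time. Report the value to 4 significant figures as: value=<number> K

Q_s = Q / 3600 = 210.4 / 3600 = 0.0584444 kg/s
Mean residence time: t_res = M/Q_s = 2.12 kg / 0.0584444 kg/s = 36.2738 s
D = 31.9 mm = 0.0319 m;  h = 8.97 mm = 0.00897 m;  N = 195.1 rpm / 60 = 3.25167 rev/s
Shear rate: γ̇ = πDN/h = π·0.0319·3.25167/0.00897 = 36.3291 s⁻¹
Adiabatic rise: ΔT = η γ̇² t_res / (ρ cp) = 3959·(36.3291)²·36.2738 / (1183·1504) = 106.526 K

value=106.5 K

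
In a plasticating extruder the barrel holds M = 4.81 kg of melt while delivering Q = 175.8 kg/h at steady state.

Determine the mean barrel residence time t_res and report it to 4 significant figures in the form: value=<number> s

Convert throughput: Q = 175.8 kg/h = 175.8/3600 = 0.0488333 kg/s
t_res = M / Q_s = 4.81 ÷ 0.0488333 = 98.4983 s

value=98.50 s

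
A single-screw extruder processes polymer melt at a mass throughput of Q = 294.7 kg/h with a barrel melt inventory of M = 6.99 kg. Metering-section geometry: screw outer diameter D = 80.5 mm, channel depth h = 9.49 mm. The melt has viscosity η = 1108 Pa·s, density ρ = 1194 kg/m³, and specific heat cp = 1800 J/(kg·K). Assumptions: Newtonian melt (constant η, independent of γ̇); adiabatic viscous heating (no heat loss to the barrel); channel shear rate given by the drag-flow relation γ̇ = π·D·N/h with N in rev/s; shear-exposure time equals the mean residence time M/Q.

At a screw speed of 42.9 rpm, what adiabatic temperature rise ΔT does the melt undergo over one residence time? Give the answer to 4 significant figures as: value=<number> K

value=15.98 K

Convert throughput: Q = 294.7 kg/h = 294.7/3600 = 0.0818611 kg/s
t_res = M / Q_s = 6.99 ÷ 0.0818611 = 85.3885 s
D = 80.5 mm = 0.0805 m;  h = 9.49 mm = 0.00949 m;  N = 42.9 rpm / 60 = 0.715 rev/s
γ̇ = π·D·N / h = π · 0.0805 · 0.715 / 0.00949 = 19.054 s⁻¹
ΔT = η·γ̇²·t_res/(ρ·cp) = [1108 × 19.054² × 85.3885] / [1194 × 1800] = 15.9821 K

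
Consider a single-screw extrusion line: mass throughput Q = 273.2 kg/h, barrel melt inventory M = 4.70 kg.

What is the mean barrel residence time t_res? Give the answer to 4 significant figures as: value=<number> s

Convert throughput: Q = 273.2 kg/h = 273.2/3600 = 0.0758889 kg/s
t_res = M / Q_s = 4.70 / 0.0758889 = 61.9327 s

value=61.93 s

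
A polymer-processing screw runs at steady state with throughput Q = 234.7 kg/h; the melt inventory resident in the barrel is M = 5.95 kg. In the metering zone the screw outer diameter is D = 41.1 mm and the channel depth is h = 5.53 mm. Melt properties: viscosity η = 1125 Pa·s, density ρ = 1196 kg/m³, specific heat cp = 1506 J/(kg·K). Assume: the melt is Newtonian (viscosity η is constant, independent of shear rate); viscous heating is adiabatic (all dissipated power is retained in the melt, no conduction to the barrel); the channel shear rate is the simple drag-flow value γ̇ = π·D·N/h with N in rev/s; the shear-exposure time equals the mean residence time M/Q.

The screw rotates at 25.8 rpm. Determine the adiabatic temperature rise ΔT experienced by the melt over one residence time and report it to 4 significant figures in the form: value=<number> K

value=5.746 K

Q_s = Q / 3600 = 234.7 / 3600 = 0.0651944 kg/s
Mean residence time: t_res = M/Q_s = 5.95 kg / 0.0651944 kg/s = 91.2654 s
D = 41.1 mm = 0.0411 m;  h = 5.53 mm = 0.00553 m;  N = 25.8 rpm / 60 = 0.43 rev/s
γ̇ = π D N / h = (π)(0.0411)(0.43) / 0.00553 = 10.04 s⁻¹
ΔT = η·γ̇²·t_res/(ρ·cp) = [1125 × 10.04² × 91.2654] / [1196 × 1506] = 5.74609 K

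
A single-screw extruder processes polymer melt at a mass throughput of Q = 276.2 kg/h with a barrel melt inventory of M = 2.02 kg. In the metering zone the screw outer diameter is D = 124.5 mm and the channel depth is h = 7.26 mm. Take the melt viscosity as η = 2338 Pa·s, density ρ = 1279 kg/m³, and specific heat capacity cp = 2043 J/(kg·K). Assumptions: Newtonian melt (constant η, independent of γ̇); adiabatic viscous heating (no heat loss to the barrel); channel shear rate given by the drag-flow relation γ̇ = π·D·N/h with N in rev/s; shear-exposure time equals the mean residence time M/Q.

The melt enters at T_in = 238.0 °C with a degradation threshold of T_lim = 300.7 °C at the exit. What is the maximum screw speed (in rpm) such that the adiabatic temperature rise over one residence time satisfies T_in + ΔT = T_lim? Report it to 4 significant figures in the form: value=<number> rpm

value=57.46 rpm

Throughput in SI: Q_s = 276.2 kg/h ÷ 3600 s/h = 0.0767222 kg/s
Mean residence time: t_res = M/Q_s = 2.02 kg / 0.0767222 kg/s = 26.3287 s
Convert to metres: D = 0.1245 m, h = 0.00726 m
ΔT_a = T_lim − T_in = 300.7 − 238.0 = 62.7 K
γ̇_max² = ΔT_a·ρ·cp / (η·t_res) = [62.7 × 1279 × 2043] / [2338 × 26.3287] = 2661.53 s⁻²
γ̇_max = sqrt(2661.53) = 51.59 s⁻¹
N_max = γ̇_max h / (πD) = 51.59·0.00726/(π·0.1245) = 0.957598 rev/s → ×60 = 57.4559 rpm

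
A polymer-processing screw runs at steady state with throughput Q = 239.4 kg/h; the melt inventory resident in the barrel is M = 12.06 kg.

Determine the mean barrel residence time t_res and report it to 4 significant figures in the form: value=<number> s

Q_s = Q / 3600 = 239.4 / 3600 = 0.0665 kg/s
Mean residence time: t_res = M/Q_s = 12.06 kg / 0.0665 kg/s = 181.353 s

value=181.4 s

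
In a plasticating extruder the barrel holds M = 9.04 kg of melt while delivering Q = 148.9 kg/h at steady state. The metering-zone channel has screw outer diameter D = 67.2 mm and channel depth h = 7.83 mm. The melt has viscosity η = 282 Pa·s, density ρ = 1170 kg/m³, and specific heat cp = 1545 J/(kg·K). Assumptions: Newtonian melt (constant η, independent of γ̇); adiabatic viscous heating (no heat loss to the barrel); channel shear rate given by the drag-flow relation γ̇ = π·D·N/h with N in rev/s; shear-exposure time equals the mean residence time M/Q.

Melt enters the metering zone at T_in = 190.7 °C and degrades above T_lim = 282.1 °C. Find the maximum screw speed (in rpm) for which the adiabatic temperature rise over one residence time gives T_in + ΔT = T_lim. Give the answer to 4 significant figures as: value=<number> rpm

value=115.2 rpm

Convert throughput: Q = 148.9 kg/h = 148.9/3600 = 0.0413611 kg/s
Mean residence time: t_res = M/Q_s = 9.04 kg / 0.0413611 kg/s = 218.563 s
D = 67.2 mm = 0.0672 m;  h = 7.83 mm = 0.00783 m
ΔT_a = T_lim − T_in = 282.1 °C − 190.7 °C = 91.4 K
γ̇_max² = ΔT_a·ρ·cp / (η·t_res) = [91.4 × 1170 × 1545] / [282 × 218.563] = 2680.62 s⁻²
Take the square root: γ̇_max = √(2680.62) = 51.7747 s⁻¹
Solve γ̇ = πDN/h for N: N_max = γ̇_max·h/(π·D) = 51.7747 × 0.00783 / (π × 0.0672) = 1.92026 rev/s = 115.216 rpm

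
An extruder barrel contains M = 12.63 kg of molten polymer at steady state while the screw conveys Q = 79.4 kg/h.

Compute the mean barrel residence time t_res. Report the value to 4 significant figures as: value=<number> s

Throughput in SI: Q_s = 79.4 kg/h ÷ 3600 s/h = 0.0220556 kg/s
Mean residence time: t_res = M/Q_s = 12.63 kg / 0.0220556 kg/s = 572.645 s

value=572.6 s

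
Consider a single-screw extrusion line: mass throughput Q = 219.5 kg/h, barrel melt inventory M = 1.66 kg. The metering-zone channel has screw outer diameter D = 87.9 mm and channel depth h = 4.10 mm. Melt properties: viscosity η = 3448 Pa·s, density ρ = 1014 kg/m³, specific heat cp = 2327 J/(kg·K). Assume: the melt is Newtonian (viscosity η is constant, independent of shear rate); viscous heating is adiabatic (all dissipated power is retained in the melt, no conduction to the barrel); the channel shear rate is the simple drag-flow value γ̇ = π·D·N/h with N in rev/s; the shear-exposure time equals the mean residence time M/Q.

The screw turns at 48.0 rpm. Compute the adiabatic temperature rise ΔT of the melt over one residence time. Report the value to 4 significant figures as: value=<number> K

Convert throughput: Q = 219.5 kg/h = 219.5/3600 = 0.0609722 kg/s
Mean residence time: t_res = M/Q_s = 1.66 kg / 0.0609722 kg/s = 27.2255 s
D = 87.9 mm = 0.0879 m;  h = 4.10 mm = 0.0041 m;  N = 48.0 rpm / 60 = 0.8 rev/s
Shear rate: γ̇ = πDN/h = π·0.0879·0.8/0.0041 = 53.8821 s⁻¹
Adiabatic rise: ΔT = η γ̇² t_res / (ρ cp) = 3448·(53.8821)²·27.2255 / (1014·2327) = 115.504 K

value=115.5 K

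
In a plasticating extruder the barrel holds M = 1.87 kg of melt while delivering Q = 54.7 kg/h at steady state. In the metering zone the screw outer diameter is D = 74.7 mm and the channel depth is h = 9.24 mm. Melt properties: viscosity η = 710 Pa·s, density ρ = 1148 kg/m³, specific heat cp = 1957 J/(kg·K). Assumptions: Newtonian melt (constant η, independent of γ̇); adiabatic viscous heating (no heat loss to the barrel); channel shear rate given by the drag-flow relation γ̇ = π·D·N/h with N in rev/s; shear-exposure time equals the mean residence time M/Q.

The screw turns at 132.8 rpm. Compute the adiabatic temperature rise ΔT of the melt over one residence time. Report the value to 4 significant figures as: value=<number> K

Throughput in SI: Q_s = 54.7 kg/h ÷ 3600 s/h = 0.0151944 kg/s
t_res = M / Q_s = 1.87 ÷ 0.0151944 = 123.071 s
Geometry in metres: D = 74.7 mm → 0.0747 m, h = 9.24 mm → 0.00924 m; screw speed N = 132.8 rpm = 2.21333 rev/s
Shear rate: γ̇ = πDN/h = π·0.0747·2.21333/0.00924 = 56.2141 s⁻¹
ΔT = η·γ̇²·t_res/(ρ·cp) = [710 × 56.2141² × 123.071] / [1148 × 1957] = 122.906 K

value=122.9 K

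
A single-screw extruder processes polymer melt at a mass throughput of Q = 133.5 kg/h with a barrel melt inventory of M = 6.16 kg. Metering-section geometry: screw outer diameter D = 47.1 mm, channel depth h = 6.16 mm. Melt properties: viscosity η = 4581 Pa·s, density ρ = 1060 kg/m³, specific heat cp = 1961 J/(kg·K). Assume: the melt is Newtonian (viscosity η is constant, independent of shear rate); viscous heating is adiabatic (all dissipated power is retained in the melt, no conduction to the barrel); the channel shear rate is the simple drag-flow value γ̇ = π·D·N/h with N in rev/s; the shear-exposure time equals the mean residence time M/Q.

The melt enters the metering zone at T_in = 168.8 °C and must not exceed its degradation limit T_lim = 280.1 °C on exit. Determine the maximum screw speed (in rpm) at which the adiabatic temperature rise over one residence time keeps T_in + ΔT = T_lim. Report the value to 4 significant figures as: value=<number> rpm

Convert throughput: Q = 133.5 kg/h = 133.5/3600 = 0.0370833 kg/s
t_res = M / Q_s = 6.16 ÷ 0.0370833 = 166.112 s
D = 47.1 mm = 0.0471 m;  h = 6.16 mm = 0.00616 m
ΔT_a = T_lim − T_in = 280.1 °C − 168.8 °C = 111.3 K
γ̇_max² = ΔT_a·ρ·cp/(η·t_res) = 111.3·1060·1961/(4581·166.112) = 304.03 s⁻²
γ̇_max = sqrt(304.03) = 17.4365 s⁻¹
Solve γ̇ = πDN/h for N: N_max = γ̇_max·h/(π·D) = 17.4365 × 0.00616 / (π × 0.0471) = 0.725886 rev/s = 43.5531 rpm

value=43.55 rpm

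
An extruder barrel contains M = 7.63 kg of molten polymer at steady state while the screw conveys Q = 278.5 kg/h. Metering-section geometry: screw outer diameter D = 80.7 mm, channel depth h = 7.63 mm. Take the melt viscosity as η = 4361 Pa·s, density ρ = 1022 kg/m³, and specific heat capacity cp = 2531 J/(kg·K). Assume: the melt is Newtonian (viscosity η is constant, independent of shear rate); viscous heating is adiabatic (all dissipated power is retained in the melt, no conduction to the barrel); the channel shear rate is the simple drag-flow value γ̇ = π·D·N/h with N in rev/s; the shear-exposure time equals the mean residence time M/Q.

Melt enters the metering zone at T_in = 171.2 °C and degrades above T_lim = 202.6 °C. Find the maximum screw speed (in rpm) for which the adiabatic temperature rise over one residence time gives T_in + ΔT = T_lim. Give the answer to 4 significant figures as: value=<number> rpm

Throughput in SI: Q_s = 278.5 kg/h ÷ 3600 s/h = 0.0773611 kg/s
Mean residence time: t_res = M/Q_s = 7.63 kg / 0.0773611 kg/s = 98.6284 s
Geometry in SI: D = 80.7 mm → 0.0807 m, h = 7.63 mm → 0.00763 m
ΔT_a = T_lim − T_in = 202.6 °C − 171.2 °C = 31.4 K
Invert ΔT = ηγ̇²t_res/(ρcp) for γ̇: γ̇_max² = ΔT_a ρ cp / (η t_res) = 31.4·1022·2531 / (4361·98.6284) = 188.836 s⁻²
γ̇_max = sqrt(188.836) = 13.7418 s⁻¹
N_max = γ̇_max·h / (π·D) = 13.7418 · 0.00763 / (π · 0.0807) = 0.413565 rev/s = 24.8139 rpm

value=24.81 rpm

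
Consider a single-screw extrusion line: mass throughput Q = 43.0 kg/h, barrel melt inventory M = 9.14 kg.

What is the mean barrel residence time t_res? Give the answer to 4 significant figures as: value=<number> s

Convert throughput: Q = 43.0 kg/h = 43.0/3600 = 0.0119444 kg/s
t_res = M / Q_s = 9.14 ÷ 0.0119444 = 765.209 s

value=765.2 s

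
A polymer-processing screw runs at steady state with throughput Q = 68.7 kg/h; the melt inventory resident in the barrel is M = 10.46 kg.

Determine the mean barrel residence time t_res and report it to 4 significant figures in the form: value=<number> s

value=548.1 s

Convert throughput: Q = 68.7 kg/h = 68.7/3600 = 0.0190833 kg/s
t_res = M / Q_s = 10.46 ÷ 0.0190833 = 548.122 s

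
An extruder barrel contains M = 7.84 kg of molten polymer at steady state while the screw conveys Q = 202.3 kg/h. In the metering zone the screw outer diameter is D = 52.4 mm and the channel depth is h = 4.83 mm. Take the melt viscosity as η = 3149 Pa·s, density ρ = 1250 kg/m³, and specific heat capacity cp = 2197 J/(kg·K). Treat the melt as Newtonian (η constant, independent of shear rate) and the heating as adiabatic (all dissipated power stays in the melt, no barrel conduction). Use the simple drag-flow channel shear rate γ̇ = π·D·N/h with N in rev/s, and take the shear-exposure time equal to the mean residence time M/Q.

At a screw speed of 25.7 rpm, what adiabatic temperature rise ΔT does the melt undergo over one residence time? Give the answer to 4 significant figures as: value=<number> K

value=34.09 K

Q_s = Q / 3600 = 202.3 / 3600 = 0.0561944 kg/s
t_res = M / Q_s = 7.84 / 0.0561944 = 139.516 s
Geometry in metres: D = 52.4 mm → 0.0524 m, h = 4.83 mm → 0.00483 m; screw speed N = 25.7 rpm = 0.428333 rev/s
Shear rate: γ̇ = πDN/h = π·0.0524·0.428333/0.00483 = 14.5988 s⁻¹
ΔT = η·γ̇²·t_res/(ρ·cp) = [3149 × 14.5988² × 139.516] / [1250 × 2197] = 34.0947 K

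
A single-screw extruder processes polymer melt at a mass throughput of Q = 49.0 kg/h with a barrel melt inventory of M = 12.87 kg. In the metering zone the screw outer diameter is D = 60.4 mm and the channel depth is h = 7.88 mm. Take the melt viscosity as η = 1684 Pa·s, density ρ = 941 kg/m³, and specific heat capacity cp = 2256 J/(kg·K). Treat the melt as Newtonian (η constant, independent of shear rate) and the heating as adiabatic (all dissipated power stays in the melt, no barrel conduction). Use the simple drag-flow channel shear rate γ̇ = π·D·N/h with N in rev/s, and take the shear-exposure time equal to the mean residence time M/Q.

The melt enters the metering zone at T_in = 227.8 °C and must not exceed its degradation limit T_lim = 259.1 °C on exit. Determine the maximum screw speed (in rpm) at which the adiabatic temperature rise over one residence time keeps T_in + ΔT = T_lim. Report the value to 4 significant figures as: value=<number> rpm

Q_s = Q / 3600 = 49.0 / 3600 = 0.0136111 kg/s
t_res = M / Q_s = 12.87 / 0.0136111 = 945.551 s
Convert to metres: D = 0.0604 m, h = 0.00788 m
ΔT_a = T_lim − T_in = 259.1 °C − 227.8 °C = 31.3 K
γ̇_max² = ΔT_a·ρ·cp/(η·t_res) = 31.3·941·2256/(1684·945.551) = 41.7298 s⁻²
γ̇_max = √41.7298 = 6.45986 s⁻¹
N_max = γ̇_max h / (πD) = 6.45986·0.00788/(π·0.0604) = 0.268264 rev/s → ×60 = 16.0958 rpm

value=16.10 rpm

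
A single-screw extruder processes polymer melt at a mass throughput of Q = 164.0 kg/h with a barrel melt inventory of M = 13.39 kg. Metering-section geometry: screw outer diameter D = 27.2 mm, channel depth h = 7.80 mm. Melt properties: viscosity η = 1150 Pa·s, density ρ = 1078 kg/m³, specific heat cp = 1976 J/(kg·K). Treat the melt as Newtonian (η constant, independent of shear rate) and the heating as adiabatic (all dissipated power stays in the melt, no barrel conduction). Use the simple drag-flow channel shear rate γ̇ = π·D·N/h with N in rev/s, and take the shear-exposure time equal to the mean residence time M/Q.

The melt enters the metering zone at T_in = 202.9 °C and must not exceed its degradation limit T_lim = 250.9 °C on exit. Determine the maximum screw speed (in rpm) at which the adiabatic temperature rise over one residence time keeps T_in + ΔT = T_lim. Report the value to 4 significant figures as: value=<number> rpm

Throughput in SI: Q_s = 164.0 kg/h ÷ 3600 s/h = 0.0455556 kg/s
Mean residence time: t_res = M/Q_s = 13.39 kg / 0.0455556 kg/s = 293.927 s
Geometry in SI: D = 27.2 mm → 0.0272 m, h = 7.80 mm → 0.0078 m
Allowable rise: ΔT_a = T_lim − T_in = 250.9 − 202.9 = 48 K
γ̇_max² = ΔT_a·ρ·cp/(η·t_res) = 48·1078·1976/(1150·293.927) = 302.489 s⁻²
γ̇_max = √302.489 = 17.3922 s⁻¹
N_max = γ̇_max h / (πD) = 17.3922·0.0078/(π·0.0272) = 1.58756 rev/s → ×60 = 95.2537 rpm

value=95.25 rpm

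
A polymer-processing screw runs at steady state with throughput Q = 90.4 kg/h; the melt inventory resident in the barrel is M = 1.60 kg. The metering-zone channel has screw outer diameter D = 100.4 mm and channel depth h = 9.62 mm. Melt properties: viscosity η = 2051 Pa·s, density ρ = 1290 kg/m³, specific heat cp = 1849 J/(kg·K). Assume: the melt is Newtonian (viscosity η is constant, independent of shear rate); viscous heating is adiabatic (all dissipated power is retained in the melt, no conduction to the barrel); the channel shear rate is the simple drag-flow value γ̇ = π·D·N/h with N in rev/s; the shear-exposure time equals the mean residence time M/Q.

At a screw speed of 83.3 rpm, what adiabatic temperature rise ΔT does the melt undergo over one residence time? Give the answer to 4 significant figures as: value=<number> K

value=113.5 K

Convert throughput: Q = 90.4 kg/h = 90.4/3600 = 0.0251111 kg/s
t_res = M / Q_s = 1.60 / 0.0251111 = 63.7168 s
Geometry in metres: D = 100.4 mm → 0.1004 m, h = 9.62 mm → 0.00962 m; screw speed N = 83.3 rpm = 1.38833 rev/s
γ̇ = π D N / h = (π)(0.1004)(1.38833) / 0.00962 = 45.52 s⁻¹
ΔT = η·γ̇²·t_res / (ρ·cp) = 2051 · (45.52)² · 63.7168 / (1290 · 1849) = 113.527 K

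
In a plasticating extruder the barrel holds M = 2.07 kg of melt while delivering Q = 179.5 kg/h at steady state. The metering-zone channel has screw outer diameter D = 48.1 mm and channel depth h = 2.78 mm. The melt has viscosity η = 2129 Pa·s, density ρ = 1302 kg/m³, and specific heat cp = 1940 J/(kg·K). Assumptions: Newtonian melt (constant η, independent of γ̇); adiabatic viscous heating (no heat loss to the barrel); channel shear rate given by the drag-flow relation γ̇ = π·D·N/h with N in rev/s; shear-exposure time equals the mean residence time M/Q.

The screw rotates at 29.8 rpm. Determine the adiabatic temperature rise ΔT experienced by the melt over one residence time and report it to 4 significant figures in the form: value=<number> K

value=25.50 K

Throughput in SI: Q_s = 179.5 kg/h ÷ 3600 s/h = 0.0498611 kg/s
t_res = M / Q_s = 2.07 / 0.0498611 = 41.5153 s
D = 48.1 mm = 0.0481 m;  h = 2.78 mm = 0.00278 m;  N = 29.8 rpm / 60 = 0.496667 rev/s
Shear rate: γ̇ = πDN/h = π·0.0481·0.496667/0.00278 = 26.997 s⁻¹
Adiabatic rise: ΔT = η γ̇² t_res / (ρ cp) = 2129·(26.997)²·41.5153 / (1302·1940) = 25.5036 K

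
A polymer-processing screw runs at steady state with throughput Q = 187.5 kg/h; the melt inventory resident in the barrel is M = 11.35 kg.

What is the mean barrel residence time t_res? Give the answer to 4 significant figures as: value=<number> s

Q_s = Q / 3600 = 187.5 / 3600 = 0.0520833 kg/s
t_res = M / Q_s = 11.35 ÷ 0.0520833 = 217.92 s

value=217.9 s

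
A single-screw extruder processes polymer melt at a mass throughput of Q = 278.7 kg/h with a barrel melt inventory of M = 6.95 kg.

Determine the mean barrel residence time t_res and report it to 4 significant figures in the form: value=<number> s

value=89.77 s

Convert throughput: Q = 278.7 kg/h = 278.7/3600 = 0.0774167 kg/s
t_res = M / Q_s = 6.95 / 0.0774167 = 89.774 s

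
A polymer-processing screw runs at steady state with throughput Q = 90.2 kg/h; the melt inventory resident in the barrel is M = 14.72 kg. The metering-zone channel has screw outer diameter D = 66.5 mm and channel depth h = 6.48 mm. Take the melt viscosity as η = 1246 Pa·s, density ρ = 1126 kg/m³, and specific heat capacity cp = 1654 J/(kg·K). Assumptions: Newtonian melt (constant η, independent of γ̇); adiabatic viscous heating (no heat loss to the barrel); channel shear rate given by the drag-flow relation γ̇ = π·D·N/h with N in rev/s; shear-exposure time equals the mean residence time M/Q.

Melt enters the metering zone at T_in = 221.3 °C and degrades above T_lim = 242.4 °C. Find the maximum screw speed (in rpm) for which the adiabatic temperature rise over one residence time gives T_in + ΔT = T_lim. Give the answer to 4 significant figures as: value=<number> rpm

value=13.64 rpm

Q_s = Q / 3600 = 90.2 / 3600 = 0.0250556 kg/s
t_res = M / Q_s = 14.72 / 0.0250556 = 587.494 s
Geometry in SI: D = 66.5 mm → 0.0665 m, h = 6.48 mm → 0.00648 m
Allowable rise: ΔT_a = T_lim − T_in = 242.4 − 221.3 = 21.1 K
γ̇_max² = ΔT_a·ρ·cp / (η·t_res) = [21.1 × 1126 × 1654] / [1246 × 587.494] = 53.6827 s⁻²
γ̇_max = √53.6827 = 7.32685 s⁻¹
Solve γ̇ = πDN/h for N: N_max = γ̇_max·h/(π·D) = 7.32685 × 0.00648 / (π × 0.0665) = 0.227259 rev/s = 13.6355 rpm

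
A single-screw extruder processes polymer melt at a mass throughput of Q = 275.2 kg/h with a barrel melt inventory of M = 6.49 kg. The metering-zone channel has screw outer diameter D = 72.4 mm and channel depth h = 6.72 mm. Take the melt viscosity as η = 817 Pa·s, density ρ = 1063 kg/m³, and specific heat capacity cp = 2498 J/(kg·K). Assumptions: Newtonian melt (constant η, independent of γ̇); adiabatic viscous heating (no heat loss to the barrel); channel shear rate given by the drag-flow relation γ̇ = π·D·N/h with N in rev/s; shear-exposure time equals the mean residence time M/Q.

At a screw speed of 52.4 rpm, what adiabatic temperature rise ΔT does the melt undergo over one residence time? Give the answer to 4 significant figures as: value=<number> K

Q_s = Q / 3600 = 275.2 / 3600 = 0.0764444 kg/s
Mean residence time: t_res = M/Q_s = 6.49 kg / 0.0764444 kg/s = 84.8983 s
D = 72.4 mm = 0.0724 m;  h = 6.72 mm = 0.00672 m;  N = 52.4 rpm / 60 = 0.873333 rev/s
γ̇ = π·D·N / h = π · 0.0724 · 0.873333 / 0.00672 = 29.5596 s⁻¹
ΔT = η·γ̇²·t_res/(ρ·cp) = [817 × 29.5596² × 84.8983] / [1063 × 2498] = 22.8241 K

value=22.82 K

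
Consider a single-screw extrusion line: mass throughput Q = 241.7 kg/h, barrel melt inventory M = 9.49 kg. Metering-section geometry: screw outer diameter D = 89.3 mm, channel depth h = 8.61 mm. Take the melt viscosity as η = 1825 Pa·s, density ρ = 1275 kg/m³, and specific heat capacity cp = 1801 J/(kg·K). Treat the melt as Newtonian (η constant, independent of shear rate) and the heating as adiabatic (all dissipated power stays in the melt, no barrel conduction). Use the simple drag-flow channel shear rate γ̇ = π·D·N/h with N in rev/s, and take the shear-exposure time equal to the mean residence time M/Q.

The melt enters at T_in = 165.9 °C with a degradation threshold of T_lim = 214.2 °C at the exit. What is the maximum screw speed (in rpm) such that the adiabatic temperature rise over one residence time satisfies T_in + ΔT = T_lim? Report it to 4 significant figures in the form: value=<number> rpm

value=38.18 rpm

Q_s = Q / 3600 = 241.7 / 3600 = 0.0671389 kg/s
t_res = M / Q_s = 9.49 ÷ 0.0671389 = 141.349 s
Geometry in SI: D = 89.3 mm → 0.0893 m, h = 8.61 mm → 0.00861 m
ΔT_a = T_lim − T_in = 214.2 − 165.9 = 48.3 K
γ̇_max² = ΔT_a·ρ·cp/(η·t_res) = 48.3·1275·1801/(1825·141.349) = 429.948 s⁻²
γ̇_max = sqrt(429.948) = 20.7352 s⁻¹
Solve γ̇ = πDN/h for N: N_max = γ̇_max·h/(π·D) = 20.7352 × 0.00861 / (π × 0.0893) = 0.63637 rev/s = 38.1822 rpm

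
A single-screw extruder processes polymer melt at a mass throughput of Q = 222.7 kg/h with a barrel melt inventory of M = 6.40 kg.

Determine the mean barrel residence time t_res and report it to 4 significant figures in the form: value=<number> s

value=103.5 s

Q_s = Q / 3600 = 222.7 / 3600 = 0.0618611 kg/s
Mean residence time: t_res = M/Q_s = 6.40 kg / 0.0618611 kg/s = 103.458 s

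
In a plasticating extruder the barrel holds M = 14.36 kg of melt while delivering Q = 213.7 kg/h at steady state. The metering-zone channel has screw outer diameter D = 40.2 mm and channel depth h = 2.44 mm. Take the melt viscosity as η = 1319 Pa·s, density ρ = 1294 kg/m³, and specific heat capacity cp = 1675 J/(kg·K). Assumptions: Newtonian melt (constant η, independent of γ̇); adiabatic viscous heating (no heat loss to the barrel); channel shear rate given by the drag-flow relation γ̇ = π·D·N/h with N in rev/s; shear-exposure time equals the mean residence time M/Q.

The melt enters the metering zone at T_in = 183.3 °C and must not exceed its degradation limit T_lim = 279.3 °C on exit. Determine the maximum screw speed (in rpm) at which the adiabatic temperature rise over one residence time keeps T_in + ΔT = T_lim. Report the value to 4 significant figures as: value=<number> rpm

Q_s = Q / 3600 = 213.7 / 3600 = 0.0593611 kg/s
t_res = M / Q_s = 14.36 / 0.0593611 = 241.909 s
Convert to metres: D = 0.0402 m, h = 0.00244 m
ΔT_a = T_lim − T_in = 279.3 °C − 183.3 °C = 96 K
γ̇_max² = ΔT_a·ρ·cp/(η·t_res) = 96·1294·1675/(1319·241.909) = 652.113 s⁻²
γ̇_max = sqrt(652.113) = 25.5365 s⁻¹
N_max = γ̇_max·h / (π·D) = 25.5365 · 0.00244 / (π · 0.0402) = 0.493373 rev/s = 29.6024 rpm

value=29.60 rpm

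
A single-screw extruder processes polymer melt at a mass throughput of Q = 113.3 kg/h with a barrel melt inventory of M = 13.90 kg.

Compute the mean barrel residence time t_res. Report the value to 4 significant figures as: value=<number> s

Convert throughput: Q = 113.3 kg/h = 113.3/3600 = 0.0314722 kg/s
t_res = M / Q_s = 13.90 ÷ 0.0314722 = 441.659 s

value=441.7 s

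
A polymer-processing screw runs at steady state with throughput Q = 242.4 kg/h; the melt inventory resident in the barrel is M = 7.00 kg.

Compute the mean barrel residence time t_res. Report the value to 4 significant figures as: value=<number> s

Q_s = Q / 3600 = 242.4 / 3600 = 0.0673333 kg/s
t_res = M / Q_s = 7.00 / 0.0673333 = 103.96 s

value=104.0 s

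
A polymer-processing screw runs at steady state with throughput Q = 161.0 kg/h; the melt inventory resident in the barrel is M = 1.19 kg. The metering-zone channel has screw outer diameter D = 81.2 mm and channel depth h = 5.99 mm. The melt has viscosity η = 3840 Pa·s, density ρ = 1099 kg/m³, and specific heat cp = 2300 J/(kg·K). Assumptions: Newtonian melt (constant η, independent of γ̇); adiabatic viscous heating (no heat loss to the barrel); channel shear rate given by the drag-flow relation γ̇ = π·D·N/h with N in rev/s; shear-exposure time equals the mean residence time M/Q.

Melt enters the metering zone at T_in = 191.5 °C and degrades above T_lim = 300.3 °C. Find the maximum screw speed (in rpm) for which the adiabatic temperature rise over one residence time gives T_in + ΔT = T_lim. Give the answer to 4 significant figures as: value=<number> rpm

value=73.09 rpm

Q_s = Q / 3600 = 161.0 / 3600 = 0.0447222 kg/s
t_res = M / Q_s = 1.19 ÷ 0.0447222 = 26.6087 s
Geometry in SI: D = 81.2 mm → 0.0812 m, h = 5.99 mm → 0.00599 m
Allowable rise: ΔT_a = T_lim − T_in = 300.3 − 191.5 = 108.8 K
γ̇_max² = ΔT_a·ρ·cp/(η·t_res) = 108.8·1099·2300/(3840·26.6087) = 2691.53 s⁻²
γ̇_max = sqrt(2691.53) = 51.88 s⁻¹
N_max = γ̇_max·h / (π·D) = 51.88 · 0.00599 / (π · 0.0812) = 1.21821 rev/s = 73.0924 rpm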